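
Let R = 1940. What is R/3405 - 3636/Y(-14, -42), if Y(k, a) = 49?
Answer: -2457104/33369 ≈ -73.634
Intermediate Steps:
R/3405 - 3636/Y(-14, -42) = 1940/3405 - 3636/49 = 1940*(1/3405) - 3636*1/49 = 388/681 - 3636/49 = -2457104/33369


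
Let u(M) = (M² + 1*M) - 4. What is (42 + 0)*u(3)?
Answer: 336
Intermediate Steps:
u(M) = -4 + M + M² (u(M) = (M² + M) - 4 = (M + M²) - 4 = -4 + M + M²)
(42 + 0)*u(3) = (42 + 0)*(-4 + 3 + 3²) = 42*(-4 + 3 + 9) = 42*8 = 336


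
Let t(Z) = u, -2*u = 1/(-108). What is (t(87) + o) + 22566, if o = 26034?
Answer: 10497601/216 ≈ 48600.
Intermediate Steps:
u = 1/216 (u = -½/(-108) = -½*(-1/108) = 1/216 ≈ 0.0046296)
t(Z) = 1/216
(t(87) + o) + 22566 = (1/216 + 26034) + 22566 = 5623345/216 + 22566 = 10497601/216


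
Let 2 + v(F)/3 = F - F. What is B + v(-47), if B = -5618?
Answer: -5624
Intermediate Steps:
v(F) = -6 (v(F) = -6 + 3*(F - F) = -6 + 3*0 = -6 + 0 = -6)
B + v(-47) = -5618 - 6 = -5624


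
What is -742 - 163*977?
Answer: -159993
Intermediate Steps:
-742 - 163*977 = -742 - 159251 = -159993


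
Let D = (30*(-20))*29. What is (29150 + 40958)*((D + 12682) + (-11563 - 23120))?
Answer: -2762325308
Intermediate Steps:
D = -17400 (D = -600*29 = -17400)
(29150 + 40958)*((D + 12682) + (-11563 - 23120)) = (29150 + 40958)*((-17400 + 12682) + (-11563 - 23120)) = 70108*(-4718 - 34683) = 70108*(-39401) = -2762325308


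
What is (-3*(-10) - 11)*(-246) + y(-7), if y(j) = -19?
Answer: -4693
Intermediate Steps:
(-3*(-10) - 11)*(-246) + y(-7) = (-3*(-10) - 11)*(-246) - 19 = (30 - 11)*(-246) - 19 = 19*(-246) - 19 = -4674 - 19 = -4693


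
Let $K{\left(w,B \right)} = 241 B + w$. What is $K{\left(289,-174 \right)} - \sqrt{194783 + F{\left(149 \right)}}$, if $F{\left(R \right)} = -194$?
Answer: $-41645 - 3 \sqrt{21621} \approx -42086.0$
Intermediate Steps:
$K{\left(w,B \right)} = w + 241 B$
$K{\left(289,-174 \right)} - \sqrt{194783 + F{\left(149 \right)}} = \left(289 + 241 \left(-174\right)\right) - \sqrt{194783 - 194} = \left(289 - 41934\right) - \sqrt{194589} = -41645 - 3 \sqrt{21621}$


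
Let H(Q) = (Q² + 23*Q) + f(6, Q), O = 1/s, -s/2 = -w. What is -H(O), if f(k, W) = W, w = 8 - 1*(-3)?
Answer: -529/484 ≈ -1.0930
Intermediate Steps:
w = 11 (w = 8 + 3 = 11)
s = 22 (s = -(-2)*11 = -2*(-11) = 22)
O = 1/22 ≈ 0.045455
H(Q) = Q² + 24*Q (H(Q) = (Q² + 23*Q) + Q = Q² + 24*Q)
-H(O) = -(24 + 1/22)/22 = -529/(22*22) = -1*529/484 = -529/484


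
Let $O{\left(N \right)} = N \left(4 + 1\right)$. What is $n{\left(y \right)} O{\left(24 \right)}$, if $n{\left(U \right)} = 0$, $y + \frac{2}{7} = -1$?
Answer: $0$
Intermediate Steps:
$y = - \frac{9}{7}$ ($y = - \frac{2}{7} - 1 = - \frac{9}{7} \approx -1.2857$)
$O{\left(N \right)} = 5 N$ ($O{\left(N \right)} = N 5 = 5 N$)
$n{\left(y \right)} O{\left(24 \right)} = 0 \cdot 5 \cdot 24 = 0 \cdot 120 = 0$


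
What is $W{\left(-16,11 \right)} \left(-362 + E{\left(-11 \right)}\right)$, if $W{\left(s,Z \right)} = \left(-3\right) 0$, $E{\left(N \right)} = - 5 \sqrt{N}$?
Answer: $0$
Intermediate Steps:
$W{\left(s,Z \right)} = 0$
$W{\left(-16,11 \right)} \left(-362 + E{\left(-11 \right)}\right) = 0 \left(-362 - 5 \sqrt{-11}\right) = 0 \left(-362 - 5 i \sqrt{11}\right) = 0$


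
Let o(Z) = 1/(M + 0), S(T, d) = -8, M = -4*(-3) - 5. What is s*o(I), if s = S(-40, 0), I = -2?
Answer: -8/7 ≈ -1.1429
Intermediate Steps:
M = 7 (M = 12 - 5 = 7)
s = -8
o(Z) = ⅐ (o(Z) = 1/(7 + 0) = 1/7 = ⅐)
s*o(I) = -8*⅐ = -8/7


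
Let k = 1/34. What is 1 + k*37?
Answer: 71/34 ≈ 2.0882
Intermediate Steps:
k = 1/34 ≈ 0.029412
1 + k*37 = 1 + (1/34)*37 = 1 + 37/34 = 71/34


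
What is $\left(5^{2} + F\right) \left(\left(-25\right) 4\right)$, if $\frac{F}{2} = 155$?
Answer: $-33500$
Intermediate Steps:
$F = 310$ ($F = 2 \cdot 155 = 310$)
$\left(5^{2} + F\right) \left(\left(-25\right) 4\right) = \left(5^{2} + 310\right) \left(\left(-25\right) 4\right) = \left(25 + 310\right) \left(-100\right) = 335 \left(-100\right) = -33500$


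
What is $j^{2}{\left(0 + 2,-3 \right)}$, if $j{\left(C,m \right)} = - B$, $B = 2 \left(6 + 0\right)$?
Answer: $144$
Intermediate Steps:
$B = 12$ ($B = 2 \cdot 6 = 12$)
$j{\left(C,m \right)} = -12$ ($j{\left(C,m \right)} = \left(-1\right) 12 = -12$)
$j^{2}{\left(0 + 2,-3 \right)} = \left(-12\right)^{2} = 144$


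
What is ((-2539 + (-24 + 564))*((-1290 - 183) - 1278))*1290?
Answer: 7094031210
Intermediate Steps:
((-2539 + (-24 + 564))*((-1290 - 183) - 1278))*1290 = ((-2539 + 540)*(-1473 - 1278))*1290 = -1999*(-2751)*1290 = 5499249*1290 = 7094031210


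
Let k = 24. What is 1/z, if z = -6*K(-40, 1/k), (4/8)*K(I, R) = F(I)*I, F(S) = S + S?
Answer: -1/38400 ≈ -2.6042e-5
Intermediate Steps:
F(S) = 2*S
K(I, R) = 4*I² (K(I, R) = 2*((2*I)*I) = 2*(2*I²) = 4*I²)
z = -38400 (z = -24*(-40)² = -24*1600 = -6*6400 = -38400)
1/z = 1/(-38400) = -1/38400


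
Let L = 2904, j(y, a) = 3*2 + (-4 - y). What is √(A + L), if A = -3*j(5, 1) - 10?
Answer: √2903 ≈ 53.880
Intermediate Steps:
j(y, a) = 2 - y (j(y, a) = 6 + (-4 - y) = 2 - y)
A = -1 (A = -3*(2 - 1*5) - 10 = -3*(2 - 5) - 10 = -3*(-3) - 10 = 9 - 10 = -1)
√(A + L) = √(-1 + 2904) = √2903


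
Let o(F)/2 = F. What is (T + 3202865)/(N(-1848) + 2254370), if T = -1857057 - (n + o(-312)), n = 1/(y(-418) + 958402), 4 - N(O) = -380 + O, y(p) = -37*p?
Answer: 1311247038975/2197632476536 ≈ 0.59666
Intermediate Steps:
N(O) = 384 - O (N(O) = 4 - (-380 + O) = 4 + (380 - O) = 384 - O)
o(F) = 2*F
n = 1/973868 (n = 1/(-37*(-418) + 958402) = 1/(15466 + 958402) = 1/973868 ≈ 1.0268e-6)
T = -1807920692845/973868 (T = -1857057 - (1/973868 + 2*(-312)) = -1857057 - (1/973868 - 624) = -1857057 - 1*(-607693631/973868) = -1857057 + 607693631/973868 = -1807920692845/973868 ≈ -1.8564e+6)
(T + 3202865)/(N(-1848) + 2254370) = (-1807920692845/973868 + 3202865)/((384 - 1*(-1848)) + 2254370) = 1311247038975/(973868*((384 + 1848) + 2254370)) = 1311247038975/(973868*(2232 + 2254370)) = (1311247038975/973868)/2256602 = (1311247038975/973868)*(1/2256602) = 1311247038975/2197632476536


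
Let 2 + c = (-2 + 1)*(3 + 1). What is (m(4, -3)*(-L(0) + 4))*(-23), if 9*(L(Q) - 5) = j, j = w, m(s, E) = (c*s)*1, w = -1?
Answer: -1472/3 ≈ -490.67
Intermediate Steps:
c = -6 (c = -2 + (-2 + 1)*(3 + 1) = -2 - 1*4 = -2 - 4 = -6)
m(s, E) = -6*s (m(s, E) = -6*s*1 = -6*s)
j = -1
L(Q) = 44/9 (L(Q) = 5 + (⅑)*(-1) = 5 - ⅑ = 44/9)
(m(4, -3)*(-L(0) + 4))*(-23) = ((-6*4)*(-1*44/9 + 4))*(-23) = -24*(-44/9 + 4)*(-23) = -24*(-8/9)*(-23) = (64/3)*(-23) = -1472/3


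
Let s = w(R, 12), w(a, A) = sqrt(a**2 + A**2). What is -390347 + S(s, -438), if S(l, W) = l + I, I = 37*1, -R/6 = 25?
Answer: -390310 + 6*sqrt(629) ≈ -3.9016e+5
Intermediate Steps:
R = -150 (R = -6*25 = -150)
w(a, A) = sqrt(A**2 + a**2)
s = 6*sqrt(629) (s = sqrt(12**2 + (-150)**2) = sqrt(144 + 22500) = sqrt(22644) = 6*sqrt(629) ≈ 150.48)
I = 37
S(l, W) = 37 + l (S(l, W) = l + 37 = 37 + l)
-390347 + S(s, -438) = -390347 + (37 + 6*sqrt(629)) = -390310 + 6*sqrt(629)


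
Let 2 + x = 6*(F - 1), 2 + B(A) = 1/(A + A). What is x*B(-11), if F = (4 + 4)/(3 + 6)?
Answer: 60/11 ≈ 5.4545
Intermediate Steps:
B(A) = -2 + 1/(2*A) (B(A) = -2 + 1/(A + A) = -2 + 1/(2*A))
F = 8/9 ≈ 0.88889
x = -8/3 (x = -2 + 6*(8/9 - 1) = -2 + 6*(-⅑) = -2 - ⅔ = -8/3 ≈ -2.6667)
x*B(-11) = -8*(-2 + (½)/(-11))/3 = -8*(-2 + (½)*(-1/11))/3 = -8*(-2 - 1/22)/3 = -8/3*(-45/22) = 60/11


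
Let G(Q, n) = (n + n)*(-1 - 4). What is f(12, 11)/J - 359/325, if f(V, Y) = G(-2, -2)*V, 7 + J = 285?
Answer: -10901/45175 ≈ -0.24131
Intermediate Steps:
J = 278 (J = -7 + 285 = 278)
G(Q, n) = -10*n (G(Q, n) = (2*n)*(-5) = -10*n)
f(V, Y) = 20*V (f(V, Y) = (-10*(-2))*V = 20*V)
f(12, 11)/J - 359/325 = (20*12)/278 - 359/325 = 240*(1/278) - 359*1/325 = 120/139 - 359/325 = -10901/45175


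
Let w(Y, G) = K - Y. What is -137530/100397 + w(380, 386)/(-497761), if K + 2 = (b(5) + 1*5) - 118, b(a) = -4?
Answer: -6218815657/4543064647 ≈ -1.3689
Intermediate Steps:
K = -119 (K = -2 + ((-4 + 1*5) - 118) = -2 + ((-4 + 5) - 118) = -2 + (1 - 118) = -2 - 117 = -119)
w(Y, G) = -119 - Y
-137530/100397 + w(380, 386)/(-497761) = -137530/100397 + (-119 - 1*380)/(-497761) = -137530*1/100397 + (-119 - 380)*(-1/497761) = -137530/100397 - 499*(-1/497761) = -137530/100397 + 499/497761 = -6218815657/4543064647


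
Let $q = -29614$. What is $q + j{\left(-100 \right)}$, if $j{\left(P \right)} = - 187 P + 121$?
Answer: $-10793$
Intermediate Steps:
$j{\left(P \right)} = 121 - 187 P$
$q + j{\left(-100 \right)} = -29614 + \left(121 - -18700\right) = -29614 + \left(121 + 18700\right) = -29614 + 18821 = -10793$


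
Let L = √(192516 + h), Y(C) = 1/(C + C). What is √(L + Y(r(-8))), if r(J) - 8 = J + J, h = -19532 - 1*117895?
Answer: √(-1 + 48*√6121)/4 ≈ 15.318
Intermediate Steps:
h = -137427 (h = -19532 - 117895 = -137427)
r(J) = 8 + 2*J (r(J) = 8 + (J + J) = 8 + 2*J)
Y(C) = 1/(2*C)
L = 3*√6121 (L = √(192516 - 137427) = √55089 = 3*√6121 ≈ 234.71)
√(L + Y(r(-8))) = √(3*√6121 + 1/(2*(8 + 2*(-8)))) = √(3*√6121 + 1/(2*(8 - 16))) = √(3*√6121 + (½)/(-8)) = √(3*√6121 + (½)*(-⅛)) = √(3*√6121 - 1/16) = √(-1/16 + 3*√6121)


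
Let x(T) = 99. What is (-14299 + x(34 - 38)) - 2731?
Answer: -16931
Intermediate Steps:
(-14299 + x(34 - 38)) - 2731 = (-14299 + 99) - 2731 = -14200 - 2731 = -16931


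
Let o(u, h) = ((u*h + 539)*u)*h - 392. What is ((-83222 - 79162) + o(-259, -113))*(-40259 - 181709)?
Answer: -193593703150368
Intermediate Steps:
o(u, h) = -392 + h*u*(539 + h*u) (o(u, h) = ((h*u + 539)*u)*h - 392 = ((539 + h*u)*u)*h - 392 = (u*(539 + h*u))*h - 392 = h*u*(539 + h*u) - 392 = -392 + h*u*(539 + h*u))
((-83222 - 79162) + o(-259, -113))*(-40259 - 181709) = ((-83222 - 79162) + (-392 + (-113)**2*(-259)**2 + 539*(-113)*(-259)))*(-40259 - 181709) = (-162384 + (-392 + 12769*67081 + 15774913))*(-221968) = (-162384 + (-392 + 856557289 + 15774913))*(-221968) = (-162384 + 872331810)*(-221968) = 872169426*(-221968) = -193593703150368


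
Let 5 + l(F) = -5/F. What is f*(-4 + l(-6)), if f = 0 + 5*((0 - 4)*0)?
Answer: 0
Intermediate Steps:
l(F) = -5 - 5/F
f = 0 (f = 0 + 5*(-4*0) = 0 + 5*0 = 0 + 0 = 0)
f*(-4 + l(-6)) = 0*(-4 + (-5 - 5/(-6))) = 0*(-4 + (-5 - 5*(-⅙))) = 0*(-4 + (-5 + ⅚)) = 0*(-4 - 25/6) = 0*(-49/6) = 0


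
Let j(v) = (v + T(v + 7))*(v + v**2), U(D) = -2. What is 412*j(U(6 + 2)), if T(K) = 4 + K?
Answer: 5768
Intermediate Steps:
j(v) = (11 + 2*v)*(v + v**2) (j(v) = (v + (4 + (v + 7)))*(v + v**2) = (v + (4 + (7 + v)))*(v + v**2) = (v + (11 + v))*(v + v**2) = (11 + 2*v)*(v + v**2))
412*j(U(6 + 2)) = 412*(-2*(11 + 2*(-2)**2 + 13*(-2))) = 412*(-2*(11 + 2*4 - 26)) = 412*(-2*(11 + 8 - 26)) = 412*(-2*(-7)) = 412*14 = 5768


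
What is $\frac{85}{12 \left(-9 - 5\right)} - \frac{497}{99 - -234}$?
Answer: $- \frac{37267}{18648} \approx -1.9984$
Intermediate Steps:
$\frac{85}{12 \left(-9 - 5\right)} - \frac{497}{99 - -234} = \frac{85}{12 \left(-14\right)} - \frac{497}{99 + 234} = \frac{85}{-168} - \frac{497}{333} = 85 \left(- \frac{1}{168}\right) - \frac{497}{333} = - \frac{85}{168} - \frac{497}{333} = - \frac{37267}{18648}$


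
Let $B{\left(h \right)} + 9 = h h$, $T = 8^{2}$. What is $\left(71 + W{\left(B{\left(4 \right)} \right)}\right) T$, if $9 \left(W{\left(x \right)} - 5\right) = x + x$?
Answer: $\frac{44672}{9} \approx 4963.6$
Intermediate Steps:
$T = 64$
$B{\left(h \right)} = -9 + h^{2}$ ($B{\left(h \right)} = -9 + h h = -9 + h^{2}$)
$W{\left(x \right)} = 5 + \frac{2 x}{9}$ ($W{\left(x \right)} = 5 + \frac{x + x}{9} = 5 + \frac{2 x}{9}$)
$\left(71 + W{\left(B{\left(4 \right)} \right)}\right) T = \left(71 + \left(5 + \frac{2 \left(-9 + 4^{2}\right)}{9}\right)\right) 64 = \left(71 + \left(5 + \frac{2 \left(-9 + 16\right)}{9}\right)\right) 64 = \left(71 + \left(5 + \frac{2}{9} \cdot 7\right)\right) 64 = \left(71 + \left(5 + \frac{14}{9}\right)\right) 64 = \left(71 + \frac{59}{9}\right) 64 = \frac{698}{9} \cdot 64 = \frac{44672}{9}$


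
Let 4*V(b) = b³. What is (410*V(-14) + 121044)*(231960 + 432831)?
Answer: -106510154856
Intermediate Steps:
V(b) = b³/4
(410*V(-14) + 121044)*(231960 + 432831) = (410*((¼)*(-14)³) + 121044)*(231960 + 432831) = (410*((¼)*(-2744)) + 121044)*664791 = (410*(-686) + 121044)*664791 = (-281260 + 121044)*664791 = -160216*664791 = -106510154856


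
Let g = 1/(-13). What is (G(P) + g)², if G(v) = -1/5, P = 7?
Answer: 324/4225 ≈ 0.076686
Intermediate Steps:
g = -1/13 ≈ -0.076923
G(v) = -⅕ (G(v) = -1*⅕ = -⅕)
(G(P) + g)² = (-⅕ - 1/13)² = (-18/65)² = 324/4225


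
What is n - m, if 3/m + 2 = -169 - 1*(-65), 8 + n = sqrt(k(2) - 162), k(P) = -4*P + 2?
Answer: -845/106 + 2*I*sqrt(42) ≈ -7.9717 + 12.961*I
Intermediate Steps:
k(P) = 2 - 4*P
n = -8 + 2*I*sqrt(42) (n = -8 + sqrt((2 - 4*2) - 162) = -8 + sqrt((2 - 8) - 162) = -8 + sqrt(-6 - 162) = -8 + sqrt(-168) = -8 + 2*I*sqrt(42) ≈ -8.0 + 12.961*I)
m = -3/106 (m = 3/(-2 + (-169 - 1*(-65))) = 3/(-2 + (-169 + 65)) = 3/(-2 - 104) = 3/(-106) = 3*(-1/106) = -3/106 ≈ -0.028302)
n - m = (-8 + 2*I*sqrt(42)) - 1*(-3/106) = (-8 + 2*I*sqrt(42)) + 3/106 = -845/106 + 2*I*sqrt(42)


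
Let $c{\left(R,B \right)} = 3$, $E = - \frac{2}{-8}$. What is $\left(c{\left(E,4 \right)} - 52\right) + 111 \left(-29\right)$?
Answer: $-3268$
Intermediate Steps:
$E = \frac{1}{4}$ ($E = \left(-2\right) \left(- \frac{1}{8}\right) = \frac{1}{4} \approx 0.25$)
$\left(c{\left(E,4 \right)} - 52\right) + 111 \left(-29\right) = \left(3 - 52\right) + 111 \left(-29\right) = \left(3 - 52\right) - 3219 = -49 - 3219 = -3268$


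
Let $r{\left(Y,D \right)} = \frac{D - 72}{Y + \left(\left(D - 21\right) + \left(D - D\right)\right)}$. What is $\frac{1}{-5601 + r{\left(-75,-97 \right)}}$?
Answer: $- \frac{193}{1080824} \approx -0.00017857$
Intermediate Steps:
$r{\left(Y,D \right)} = \frac{-72 + D}{-21 + D + Y}$ ($r{\left(Y,D \right)} = \frac{-72 + D}{Y + \left(\left(-21 + D\right) + 0\right)} = \frac{-72 + D}{Y + \left(-21 + D\right)} = \frac{-72 + D}{-21 + D + Y}$)
$\frac{1}{-5601 + r{\left(-75,-97 \right)}} = \frac{1}{-5601 + \frac{-72 - 97}{-21 - 97 - 75}} = \frac{1}{-5601 + \frac{1}{-193} \left(-169\right)} = \frac{1}{-5601 - - \frac{169}{193}} = \frac{1}{-5601 + \frac{169}{193}} = \frac{1}{- \frac{1080824}{193}} = - \frac{193}{1080824}$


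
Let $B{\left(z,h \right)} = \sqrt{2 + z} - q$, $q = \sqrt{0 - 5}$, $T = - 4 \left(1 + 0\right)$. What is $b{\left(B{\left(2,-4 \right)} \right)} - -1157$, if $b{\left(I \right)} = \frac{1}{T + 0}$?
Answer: $\frac{4627}{4} \approx 1156.8$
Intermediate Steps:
$T = -4$ ($T = \left(-4\right) 1 = -4$)
$q = i \sqrt{5}$ ($q = \sqrt{-5} = i \sqrt{5} \approx 2.2361 i$)
$B{\left(z,h \right)} = \sqrt{2 + z} - i \sqrt{5}$
$b{\left(I \right)} = - \frac{1}{4}$ ($b{\left(I \right)} = \frac{1}{-4 + 0} = \frac{1}{-4} = - \frac{1}{4}$)
$b{\left(B{\left(2,-4 \right)} \right)} - -1157 = - \frac{1}{4} - -1157 = - \frac{1}{4} + 1157 = \frac{4627}{4}$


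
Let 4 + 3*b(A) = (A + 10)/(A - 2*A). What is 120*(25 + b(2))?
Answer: 2600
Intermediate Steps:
b(A) = -4/3 - (10 + A)/(3*A) (b(A) = -4/3 + ((A + 10)/(A - 2*A))/3 = -4/3 + ((10 + A)/((-A)))/3 = -4/3 + ((10 + A)*(-1/A))/3 = -4/3 + (-(10 + A)/A)/3 = -4/3 - (10 + A)/(3*A))
120*(25 + b(2)) = 120*(25 + (5/3)*(-2 - 1*2)/2) = 120*(25 + (5/3)*(½)*(-2 - 2)) = 120*(25 + (5/3)*(½)*(-4)) = 120*(25 - 10/3) = 120*(65/3) = 2600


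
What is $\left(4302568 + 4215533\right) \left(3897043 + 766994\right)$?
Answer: $39728738233737$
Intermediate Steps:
$\left(4302568 + 4215533\right) \left(3897043 + 766994\right) = 8518101 \cdot 4664037 = 39728738233737$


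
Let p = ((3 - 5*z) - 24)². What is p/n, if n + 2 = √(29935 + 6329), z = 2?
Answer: 961/18130 + 961*√9066/18130 ≈ 5.1000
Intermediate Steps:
n = -2 + 2*√9066 (n = -2 + √(29935 + 6329) = -2 + √36264 = -2 + 2*√9066 ≈ 188.43)
p = 961 (p = ((3 - 5*2) - 24)² = ((3 - 10) - 24)² = (-7 - 24)² = (-31)² = 961)
p/n = 961/(-2 + 2*√9066)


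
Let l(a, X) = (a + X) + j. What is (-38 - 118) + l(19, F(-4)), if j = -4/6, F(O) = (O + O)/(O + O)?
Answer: -410/3 ≈ -136.67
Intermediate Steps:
F(O) = 1 (F(O) = (2*O)/((2*O)) = (2*O)*(1/(2*O)) = 1)
j = -⅔ (j = -4*⅙ = -⅔ ≈ -0.66667)
l(a, X) = -⅔ + X + a (l(a, X) = (a + X) - ⅔ = (X + a) - ⅔ = -⅔ + X + a)
(-38 - 118) + l(19, F(-4)) = (-38 - 118) + (-⅔ + 1 + 19) = -156 + 58/3 = -410/3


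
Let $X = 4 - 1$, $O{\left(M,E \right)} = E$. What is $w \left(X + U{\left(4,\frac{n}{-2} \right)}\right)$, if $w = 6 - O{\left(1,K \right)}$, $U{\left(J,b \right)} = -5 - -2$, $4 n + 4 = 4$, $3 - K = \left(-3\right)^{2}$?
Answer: $0$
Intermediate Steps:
$K = -6$ ($K = 3 - \left(-3\right)^{2} = 3 - 9 = -6$)
$n = 0$ ($n = -1 + \frac{1}{4} \cdot 4 = -1 + 1 = 0$)
$U{\left(J,b \right)} = -3$ ($U{\left(J,b \right)} = -5 + 2 = -3$)
$X = 3$ ($X = 4 - 1 = 3$)
$w = 12$ ($w = 6 - -6 = 6 + 6 = 12$)
$w \left(X + U{\left(4,\frac{n}{-2} \right)}\right) = 12 \left(3 - 3\right) = 12 \cdot 0 = 0$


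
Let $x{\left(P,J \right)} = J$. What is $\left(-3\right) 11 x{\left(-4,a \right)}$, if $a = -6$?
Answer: $198$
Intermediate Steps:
$\left(-3\right) 11 x{\left(-4,a \right)} = \left(-3\right) 11 \left(-6\right) = \left(-33\right) \left(-6\right) = 198$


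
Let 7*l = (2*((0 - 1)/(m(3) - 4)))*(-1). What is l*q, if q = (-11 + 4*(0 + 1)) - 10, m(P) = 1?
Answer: 34/21 ≈ 1.6190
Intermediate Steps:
l = -2/21 (l = ((2*((0 - 1)/(1 - 4)))*(-1))/7 = ((2*(-1/(-3)))*(-1))/7 = ((2*(-1*(-1/3)))*(-1))/7 = ((2*(1/3))*(-1))/7 = ((2/3)*(-1))/7 = (1/7)*(-2/3) = -2/21 ≈ -0.095238)
q = -17 (q = (-11 + 4*1) - 10 = (-11 + 4) - 10 = -7 - 10 = -17)
l*q = -2/21*(-17) = 34/21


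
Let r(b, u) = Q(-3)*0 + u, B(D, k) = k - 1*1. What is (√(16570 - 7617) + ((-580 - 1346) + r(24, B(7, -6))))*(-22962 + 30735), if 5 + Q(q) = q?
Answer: -15025209 + 7773*√8953 ≈ -1.4290e+7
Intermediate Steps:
Q(q) = -5 + q
B(D, k) = -1 + k (B(D, k) = k - 1 = -1 + k)
r(b, u) = u (r(b, u) = (-5 - 3)*0 + u = -8*0 + u = 0 + u = u)
(√(16570 - 7617) + ((-580 - 1346) + r(24, B(7, -6))))*(-22962 + 30735) = (√(16570 - 7617) + ((-580 - 1346) + (-1 - 6)))*(-22962 + 30735) = (√8953 + (-1926 - 7))*7773 = (√8953 - 1933)*7773 = (-1933 + √8953)*7773 = -15025209 + 7773*√8953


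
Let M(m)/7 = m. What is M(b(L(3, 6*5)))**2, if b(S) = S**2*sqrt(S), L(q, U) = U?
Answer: 1190700000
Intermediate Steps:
b(S) = S**(5/2)
M(m) = 7*m
M(b(L(3, 6*5)))**2 = (7*(6*5)**(5/2))**2 = (7*30**(5/2))**2 = (7*(900*sqrt(30)))**2 = (6300*sqrt(30))**2 = 1190700000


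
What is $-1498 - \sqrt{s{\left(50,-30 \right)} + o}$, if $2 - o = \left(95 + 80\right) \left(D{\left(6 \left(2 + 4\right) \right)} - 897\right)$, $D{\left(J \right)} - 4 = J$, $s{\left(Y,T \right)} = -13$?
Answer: $-1498 - 2 \sqrt{37491} \approx -1885.3$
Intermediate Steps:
$D{\left(J \right)} = 4 + J$
$o = 149977$ ($o = 2 - \left(95 + 80\right) \left(\left(4 + 6 \left(2 + 4\right)\right) - 897\right) = 2 - 175 \left(\left(4 + 6 \cdot 6\right) - 897\right) = 2 - 175 \left(\left(4 + 36\right) - 897\right) = 2 - 175 \left(40 - 897\right) = 2 - 175 \left(-857\right) = 2 - -149975 = 2 + 149975 = 149977$)
$-1498 - \sqrt{s{\left(50,-30 \right)} + o} = -1498 - \sqrt{-13 + 149977} = -1498 - \sqrt{149964} = -1498 - 2 \sqrt{37491}$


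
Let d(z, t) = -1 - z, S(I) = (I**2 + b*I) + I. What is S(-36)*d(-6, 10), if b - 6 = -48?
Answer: 13860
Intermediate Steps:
b = -42 (b = 6 - 48 = -42)
S(I) = I**2 - 41*I (S(I) = (I**2 - 42*I) + I = I**2 - 41*I)
S(-36)*d(-6, 10) = (-36*(-41 - 36))*(-1 - 1*(-6)) = (-36*(-77))*(-1 + 6) = 2772*5 = 13860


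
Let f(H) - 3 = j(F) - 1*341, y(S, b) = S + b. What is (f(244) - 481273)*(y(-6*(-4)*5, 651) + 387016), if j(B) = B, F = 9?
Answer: -186758994774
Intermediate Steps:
f(H) = -329 (f(H) = 3 + (9 - 1*341) = 3 + (9 - 341) = 3 - 332 = -329)
(f(244) - 481273)*(y(-6*(-4)*5, 651) + 387016) = (-329 - 481273)*((-6*(-4)*5 + 651) + 387016) = -481602*((24*5 + 651) + 387016) = -481602*((120 + 651) + 387016) = -481602*(771 + 387016) = -481602*387787 = -186758994774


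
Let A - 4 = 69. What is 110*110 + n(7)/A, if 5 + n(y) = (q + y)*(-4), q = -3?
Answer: 883279/73 ≈ 12100.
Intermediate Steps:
A = 73 (A = 4 + 69 = 73)
n(y) = 7 - 4*y (n(y) = -5 + (-3 + y)*(-4) = -5 + (12 - 4*y) = 7 - 4*y)
110*110 + n(7)/A = 110*110 + (7 - 4*7)/73 = 12100 + (7 - 28)*(1/73) = 12100 - 21*1/73 = 12100 - 21/73 = 883279/73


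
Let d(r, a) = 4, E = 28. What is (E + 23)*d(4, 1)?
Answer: 204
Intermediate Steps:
(E + 23)*d(4, 1) = (28 + 23)*4 = 51*4 = 204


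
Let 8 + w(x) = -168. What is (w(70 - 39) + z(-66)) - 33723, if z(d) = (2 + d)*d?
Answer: -29675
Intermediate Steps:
w(x) = -176 (w(x) = -8 - 168 = -176)
z(d) = d*(2 + d)
(w(70 - 39) + z(-66)) - 33723 = (-176 - 66*(2 - 66)) - 33723 = (-176 - 66*(-64)) - 33723 = (-176 + 4224) - 33723 = 4048 - 33723 = -29675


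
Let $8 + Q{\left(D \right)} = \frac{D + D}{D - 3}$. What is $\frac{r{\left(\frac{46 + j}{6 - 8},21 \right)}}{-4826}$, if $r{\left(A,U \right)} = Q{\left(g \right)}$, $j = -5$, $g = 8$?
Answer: $\frac{12}{12065} \approx 0.00099461$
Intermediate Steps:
$Q{\left(D \right)} = -8 + \frac{2 D}{-3 + D}$ ($Q{\left(D \right)} = -8 + \frac{D + D}{D - 3} = -8 + \frac{2 D}{-3 + D}$)
$r{\left(A,U \right)} = - \frac{24}{5}$ ($r{\left(A,U \right)} = \frac{6 \left(4 - 8\right)}{-3 + 8} = \frac{6 \left(4 - 8\right)}{5} = 6 \cdot \frac{1}{5} \left(-4\right) = - \frac{24}{5}$)
$\frac{r{\left(\frac{46 + j}{6 - 8},21 \right)}}{-4826} = - \frac{24}{5 \left(-4826\right)} = \left(- \frac{24}{5}\right) \left(- \frac{1}{4826}\right) = \frac{12}{12065}$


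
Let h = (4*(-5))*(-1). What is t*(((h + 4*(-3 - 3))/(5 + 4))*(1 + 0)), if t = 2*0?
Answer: 0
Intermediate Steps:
h = 20 (h = -20*(-1) = 20)
t = 0
t*(((h + 4*(-3 - 3))/(5 + 4))*(1 + 0)) = 0*(((20 + 4*(-3 - 3))/(5 + 4))*(1 + 0)) = 0*(((20 + 4*(-6))/9)*1) = 0*(((20 - 24)*(⅑))*1) = 0*(-4*⅑*1) = 0*(-4/9*1) = 0*(-4/9) = 0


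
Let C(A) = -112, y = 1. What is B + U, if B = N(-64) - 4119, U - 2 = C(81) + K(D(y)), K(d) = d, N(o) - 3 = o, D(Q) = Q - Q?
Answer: -4290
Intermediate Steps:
D(Q) = 0
N(o) = 3 + o
U = -110 (U = 2 + (-112 + 0) = 2 - 112 = -110)
B = -4180 (B = (3 - 64) - 4119 = -61 - 4119 = -4180)
B + U = -4180 - 110 = -4290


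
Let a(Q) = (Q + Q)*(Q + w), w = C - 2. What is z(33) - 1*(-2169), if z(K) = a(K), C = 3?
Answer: 4413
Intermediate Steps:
w = 1 (w = 3 - 2 = 1)
a(Q) = 2*Q*(1 + Q) (a(Q) = (Q + Q)*(Q + 1) = (2*Q)*(1 + Q) = 2*Q*(1 + Q))
z(K) = 2*K*(1 + K)
z(33) - 1*(-2169) = 2*33*(1 + 33) - 1*(-2169) = 2*33*34 + 2169 = 2244 + 2169 = 4413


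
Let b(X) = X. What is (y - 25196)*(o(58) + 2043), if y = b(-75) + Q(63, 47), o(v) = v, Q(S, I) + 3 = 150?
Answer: -52785524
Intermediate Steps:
Q(S, I) = 147 (Q(S, I) = -3 + 150 = 147)
y = 72 (y = -75 + 147 = 72)
(y - 25196)*(o(58) + 2043) = (72 - 25196)*(58 + 2043) = -25124*2101 = -52785524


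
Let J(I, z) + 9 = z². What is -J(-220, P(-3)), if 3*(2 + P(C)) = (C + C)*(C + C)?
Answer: -91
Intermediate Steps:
P(C) = -2 + 4*C²/3 (P(C) = -2 + ((C + C)*(C + C))/3 = -2 + ((2*C)*(2*C))/3 = -2 + (4*C²)/3 = -2 + 4*C²/3)
J(I, z) = -9 + z²
-J(-220, P(-3)) = -(-9 + (-2 + (4/3)*(-3)²)²) = -(-9 + (-2 + (4/3)*9)²) = -(-9 + (-2 + 12)²) = -(-9 + 10²) = -(-9 + 100) = -1*91 = -91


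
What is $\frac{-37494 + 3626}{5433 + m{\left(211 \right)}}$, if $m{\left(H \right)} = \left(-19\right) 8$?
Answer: $- \frac{33868}{5281} \approx -6.4132$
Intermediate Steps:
$m{\left(H \right)} = -152$
$\frac{-37494 + 3626}{5433 + m{\left(211 \right)}} = \frac{-37494 + 3626}{5433 - 152} = - \frac{33868}{5281}$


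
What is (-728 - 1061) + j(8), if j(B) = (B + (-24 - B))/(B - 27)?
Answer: -33967/19 ≈ -1787.7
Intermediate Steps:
j(B) = -24/(-27 + B)
(-728 - 1061) + j(8) = (-728 - 1061) - 24/(-27 + 8) = -1789 - 24/(-19) = -1789 - 24*(-1/19) = -1789 + 24/19 = -33967/19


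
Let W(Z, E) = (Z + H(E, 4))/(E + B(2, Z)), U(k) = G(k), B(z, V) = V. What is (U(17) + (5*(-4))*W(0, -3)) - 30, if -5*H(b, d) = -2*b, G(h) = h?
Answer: -21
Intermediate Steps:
H(b, d) = 2*b/5 (H(b, d) = -(-2)*b/5 = 2*b/5)
U(k) = k
W(Z, E) = (Z + 2*E/5)/(E + Z)
(U(17) + (5*(-4))*W(0, -3)) - 30 = (17 + (5*(-4))*((0 + (2/5)*(-3))/(-3 + 0))) - 30 = (17 - 20*(0 - 6/5)/(-3)) - 30 = (17 - (-20)*(-6)/(3*5)) - 30 = (17 - 20*2/5) - 30 = (17 - 8) - 30 = 9 - 30 = -21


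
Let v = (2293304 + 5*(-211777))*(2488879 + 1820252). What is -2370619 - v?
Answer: -5319275550508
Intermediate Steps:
v = 5319273179889 (v = (2293304 - 1058885)*4309131 = 1234419*4309131 = 5319273179889)
-2370619 - v = -2370619 - 1*5319273179889 = -2370619 - 5319273179889 = -5319275550508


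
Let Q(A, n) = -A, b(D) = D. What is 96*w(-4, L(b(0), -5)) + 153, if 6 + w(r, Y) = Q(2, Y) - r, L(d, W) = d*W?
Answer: -231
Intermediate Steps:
L(d, W) = W*d
w(r, Y) = -8 - r (w(r, Y) = -6 + (-1*2 - r) = -6 + (-2 - r) = -8 - r)
96*w(-4, L(b(0), -5)) + 153 = 96*(-8 - 1*(-4)) + 153 = 96*(-8 + 4) + 153 = 96*(-4) + 153 = -384 + 153 = -231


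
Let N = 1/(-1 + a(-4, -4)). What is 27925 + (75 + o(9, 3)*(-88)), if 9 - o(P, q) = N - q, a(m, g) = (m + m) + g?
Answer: 350184/13 ≈ 26937.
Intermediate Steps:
a(m, g) = g + 2*m (a(m, g) = 2*m + g = g + 2*m)
N = -1/13 (N = 1/(-1 + (-4 + 2*(-4))) = 1/(-1 + (-4 - 8)) = 1/(-1 - 12) = 1/(-13) = -1/13 ≈ -0.076923)
o(P, q) = 118/13 + q (o(P, q) = 9 - (-1/13 - q) = 9 + (1/13 + q) = 118/13 + q)
27925 + (75 + o(9, 3)*(-88)) = 27925 + (75 + (118/13 + 3)*(-88)) = 27925 + (75 + (157/13)*(-88)) = 27925 + (75 - 13816/13) = 27925 - 12841/13 = 350184/13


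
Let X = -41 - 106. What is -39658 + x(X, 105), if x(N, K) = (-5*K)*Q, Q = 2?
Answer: -40708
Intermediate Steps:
X = -147
x(N, K) = -10*K (x(N, K) = -5*K*2 = -10*K)
-39658 + x(X, 105) = -39658 - 10*105 = -39658 - 1050 = -40708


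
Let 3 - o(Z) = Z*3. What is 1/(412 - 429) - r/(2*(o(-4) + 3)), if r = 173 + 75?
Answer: -1063/153 ≈ -6.9477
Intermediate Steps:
o(Z) = 3 - 3*Z (o(Z) = 3 - Z*3 = 3 - 3*Z)
r = 248
1/(412 - 429) - r/(2*(o(-4) + 3)) = 1/(412 - 429) - 248/(2*((3 - 3*(-4)) + 3)) = 1/(-17) - 248/(2*((3 + 12) + 3)) = -1/17 - 248/(2*(15 + 3)) = -1/17 - 248/(2*18) = -1/17 - 248/36 = -1/17 - 1*62/9 = -1/17 - 62/9 = -1063/153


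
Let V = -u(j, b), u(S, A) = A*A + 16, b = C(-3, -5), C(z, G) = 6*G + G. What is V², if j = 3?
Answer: 1540081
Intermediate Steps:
C(z, G) = 7*G
b = -35 (b = 7*(-5) = -35)
u(S, A) = 16 + A² (u(S, A) = A² + 16 = 16 + A²)
V = -1241 (V = -(16 + (-35)²) = -(16 + 1225) = -1*1241 = -1241)
V² = (-1241)² = 1540081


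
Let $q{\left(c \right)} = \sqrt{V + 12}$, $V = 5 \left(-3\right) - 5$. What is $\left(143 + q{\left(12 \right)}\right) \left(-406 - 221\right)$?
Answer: $-89661 - 1254 i \sqrt{2} \approx -89661.0 - 1773.4 i$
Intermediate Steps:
$V = -20$ ($V = -15 - 5 = -20$)
$q{\left(c \right)} = 2 i \sqrt{2}$ ($q{\left(c \right)} = \sqrt{-20 + 12} = \sqrt{-8} = 2 i \sqrt{2}$)
$\left(143 + q{\left(12 \right)}\right) \left(-406 - 221\right) = \left(143 + 2 i \sqrt{2}\right) \left(-406 - 221\right) = \left(143 + 2 i \sqrt{2}\right) \left(-627\right) = -89661 - 1254 i \sqrt{2}$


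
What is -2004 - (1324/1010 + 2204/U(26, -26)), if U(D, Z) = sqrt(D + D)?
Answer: -1012682/505 - 1102*sqrt(13)/13 ≈ -2310.9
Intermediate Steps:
U(D, Z) = sqrt(2)*sqrt(D) (U(D, Z) = sqrt(2*D) = sqrt(2)*sqrt(D))
-2004 - (1324/1010 + 2204/U(26, -26)) = -2004 - (1324/1010 + 2204/((sqrt(2)*sqrt(26)))) = -2004 - (1324*(1/1010) + 2204/((2*sqrt(13)))) = -2004 - (662/505 + 2204*(sqrt(13)/26)) = -2004 - (662/505 + 1102*sqrt(13)/13) = -2004 + (-662/505 - 1102*sqrt(13)/13) = -1012682/505 - 1102*sqrt(13)/13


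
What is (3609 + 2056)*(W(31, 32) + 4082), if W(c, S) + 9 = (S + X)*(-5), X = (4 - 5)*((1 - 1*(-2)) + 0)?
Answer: 22252120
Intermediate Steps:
X = -3 (X = -((1 + 2) + 0) = -(3 + 0) = -1*3 = -3)
W(c, S) = 6 - 5*S (W(c, S) = -9 + (S - 3)*(-5) = -9 + (-3 + S)*(-5) = -9 + (15 - 5*S) = 6 - 5*S)
(3609 + 2056)*(W(31, 32) + 4082) = (3609 + 2056)*((6 - 5*32) + 4082) = 5665*((6 - 160) + 4082) = 5665*(-154 + 4082) = 5665*3928 = 22252120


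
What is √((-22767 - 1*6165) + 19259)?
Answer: I*√9673 ≈ 98.351*I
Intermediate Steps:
√((-22767 - 1*6165) + 19259) = √((-22767 - 6165) + 19259) = √(-28932 + 19259) = √(-9673) = I*√9673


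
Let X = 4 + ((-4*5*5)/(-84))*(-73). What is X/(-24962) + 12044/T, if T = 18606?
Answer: 151092427/232221486 ≈ 0.65064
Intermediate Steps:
X = -1741/21 (X = 4 + (-20*5*(-1/84))*(-73) = 4 - 100*(-1/84)*(-73) = 4 + (25/21)*(-73) = 4 - 1825/21 = -1741/21 ≈ -82.905)
X/(-24962) + 12044/T = -1741/21/(-24962) + 12044/18606 = -1741/21*(-1/24962) + 12044*(1/18606) = 1741/524202 + 6022/9303 = 151092427/232221486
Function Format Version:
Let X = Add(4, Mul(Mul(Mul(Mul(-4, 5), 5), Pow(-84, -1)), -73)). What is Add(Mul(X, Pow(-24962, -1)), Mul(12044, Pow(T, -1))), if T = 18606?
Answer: Rational(151092427, 232221486) ≈ 0.65064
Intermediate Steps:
X = Rational(-1741, 21) (X = Add(4, Mul(Mul(Mul(-20, 5), Rational(-1, 84)), -73)) = Add(4, Mul(Mul(-100, Rational(-1, 84)), -73)) = Add(4, Mul(Rational(25, 21), -73)) = Add(4, Rational(-1825, 21)) = Rational(-1741, 21) ≈ -82.905)
Add(Mul(X, Pow(-24962, -1)), Mul(12044, Pow(T, -1))) = Add(Mul(Rational(-1741, 21), Pow(-24962, -1)), Mul(12044, Pow(18606, -1))) = Add(Mul(Rational(-1741, 21), Rational(-1, 24962)), Mul(12044, Rational(1, 18606))) = Add(Rational(1741, 524202), Rational(6022, 9303)) = Rational(151092427, 232221486)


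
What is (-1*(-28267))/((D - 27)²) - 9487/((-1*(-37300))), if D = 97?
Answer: 2519682/456925 ≈ 5.5144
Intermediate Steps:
(-1*(-28267))/((D - 27)²) - 9487/((-1*(-37300))) = (-1*(-28267))/((97 - 27)²) - 9487/((-1*(-37300))) = 28267/(70²) - 9487/37300 = 28267/4900 - 9487*1/37300 = 28267*(1/4900) - 9487/37300 = 28267/4900 - 9487/37300 = 2519682/456925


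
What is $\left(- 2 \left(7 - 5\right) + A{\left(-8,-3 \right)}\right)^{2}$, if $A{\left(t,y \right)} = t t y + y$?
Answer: $39601$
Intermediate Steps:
$A{\left(t,y \right)} = y + y t^{2}$ ($A{\left(t,y \right)} = t^{2} y + y = y t^{2} + y = y + y t^{2}$)
$\left(- 2 \left(7 - 5\right) + A{\left(-8,-3 \right)}\right)^{2} = \left(- 2 \left(7 - 5\right) - 3 \left(1 + \left(-8\right)^{2}\right)\right)^{2} = \left(\left(-2\right) 2 - 3 \left(1 + 64\right)\right)^{2} = \left(-4 - 195\right)^{2} = \left(-199\right)^{2} = 39601$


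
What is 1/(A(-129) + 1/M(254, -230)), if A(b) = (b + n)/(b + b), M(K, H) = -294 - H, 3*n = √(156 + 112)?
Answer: 297141696/143653577 + 1585152*√67/143653577 ≈ 2.1588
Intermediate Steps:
n = 2*√67/3 (n = √(156 + 112)/3 = √268/3 = (2*√67)/3 = 2*√67/3 ≈ 5.4569)
A(b) = (b + 2*√67/3)/(2*b) (A(b) = (b + 2*√67/3)/(b + b) = (b + 2*√67/3)/((2*b)) = (b + 2*√67/3)*(1/(2*b)) = (b + 2*√67/3)/(2*b))
1/(A(-129) + 1/M(254, -230)) = 1/(((½)*(-129) + √67/3)/(-129) + 1/(-294 - 1*(-230))) = 1/(-(-129/2 + √67/3)/129 + 1/(-294 + 230)) = 1/((½ - √67/387) + 1/(-64)) = 1/((½ - √67/387) - 1/64) = 1/(31/64 - √67/387)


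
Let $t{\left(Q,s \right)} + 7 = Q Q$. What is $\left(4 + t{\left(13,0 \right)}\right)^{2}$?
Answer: $27556$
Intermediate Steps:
$t{\left(Q,s \right)} = -7 + Q^{2}$ ($t{\left(Q,s \right)} = -7 + Q Q = -7 + Q^{2}$)
$\left(4 + t{\left(13,0 \right)}\right)^{2} = \left(4 - \left(7 - 13^{2}\right)\right)^{2} = \left(4 + \left(-7 + 169\right)\right)^{2} = \left(4 + 162\right)^{2} = 166^{2} = 27556$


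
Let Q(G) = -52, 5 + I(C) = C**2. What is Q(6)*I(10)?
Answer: -4940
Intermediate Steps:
I(C) = -5 + C**2
Q(6)*I(10) = -52*(-5 + 10**2) = -52*(-5 + 100) = -52*95 = -4940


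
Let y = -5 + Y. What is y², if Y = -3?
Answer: 64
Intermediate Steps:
y = -8 (y = -5 - 3 = -8)
y² = (-8)² = 64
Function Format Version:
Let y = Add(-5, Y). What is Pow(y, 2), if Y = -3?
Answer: 64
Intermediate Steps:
y = -8 (y = Add(-5, -3) = -8)
Pow(y, 2) = Pow(-8, 2) = 64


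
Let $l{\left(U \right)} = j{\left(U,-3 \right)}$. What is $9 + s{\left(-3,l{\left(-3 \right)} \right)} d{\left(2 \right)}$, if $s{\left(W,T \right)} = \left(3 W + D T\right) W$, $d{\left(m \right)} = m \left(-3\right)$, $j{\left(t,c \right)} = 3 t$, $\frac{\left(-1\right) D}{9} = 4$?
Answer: $5679$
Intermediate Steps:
$D = -36$ ($D = \left(-9\right) 4 = -36$)
$l{\left(U \right)} = 3 U$
$d{\left(m \right)} = - 3 m$
$s{\left(W,T \right)} = W \left(- 36 T + 3 W\right)$ ($s{\left(W,T \right)} = \left(3 W - 36 T\right) W = \left(- 36 T + 3 W\right) W = W \left(- 36 T + 3 W\right)$)
$9 + s{\left(-3,l{\left(-3 \right)} \right)} d{\left(2 \right)} = 9 + 3 \left(-3\right) \left(-3 - 12 \cdot 3 \left(-3\right)\right) \left(\left(-3\right) 2\right) = 9 + 3 \left(-3\right) \left(-3 - -108\right) \left(-6\right) = 9 + 3 \left(-3\right) \left(-3 + 108\right) \left(-6\right) = 9 + 3 \left(-3\right) 105 \left(-6\right) = 9 - -5670 = 9 + 5670 = 5679$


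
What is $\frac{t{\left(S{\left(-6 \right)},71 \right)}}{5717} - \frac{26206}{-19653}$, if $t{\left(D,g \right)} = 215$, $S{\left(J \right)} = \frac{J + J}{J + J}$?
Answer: $\frac{154045097}{112356201} \approx 1.371$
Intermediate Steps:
$S{\left(J \right)} = 1$ ($S{\left(J \right)} = \frac{2 J}{2 J} = 2 J \frac{1}{2 J} = 1$)
$\frac{t{\left(S{\left(-6 \right)},71 \right)}}{5717} - \frac{26206}{-19653} = \frac{215}{5717} - \frac{26206}{-19653} = 215 \cdot \frac{1}{5717} - - \frac{26206}{19653} = \frac{215}{5717} + \frac{26206}{19653} = \frac{154045097}{112356201}$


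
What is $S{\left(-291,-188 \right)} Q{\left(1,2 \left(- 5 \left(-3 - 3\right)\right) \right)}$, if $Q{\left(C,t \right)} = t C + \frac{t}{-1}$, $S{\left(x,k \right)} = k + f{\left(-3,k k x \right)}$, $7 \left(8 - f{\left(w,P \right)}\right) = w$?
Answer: $0$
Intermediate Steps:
$f{\left(w,P \right)} = 8 - \frac{w}{7}$
$S{\left(x,k \right)} = \frac{59}{7} + k$ ($S{\left(x,k \right)} = k + \left(8 - - \frac{3}{7}\right) = k + \left(8 + \frac{3}{7}\right) = k + \frac{59}{7} = \frac{59}{7} + k$)
$Q{\left(C,t \right)} = - t + C t$ ($Q{\left(C,t \right)} = C t - t = - t + C t$)
$S{\left(-291,-188 \right)} Q{\left(1,2 \left(- 5 \left(-3 - 3\right)\right) \right)} = \left(\frac{59}{7} - 188\right) 2 \left(- 5 \left(-3 - 3\right)\right) \left(-1 + 1\right) = - \frac{1257 \cdot 2 \left(\left(-5\right) \left(-6\right)\right) 0}{7} = - \frac{1257 \cdot 2 \cdot 30 \cdot 0}{7} = - \frac{1257 \cdot 60 \cdot 0}{7} = \left(- \frac{1257}{7}\right) 0 = 0$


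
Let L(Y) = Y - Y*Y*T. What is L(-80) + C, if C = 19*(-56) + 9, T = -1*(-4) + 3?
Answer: -45935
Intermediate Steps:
T = 7 (T = 4 + 3 = 7)
C = -1055 (C = -1064 + 9 = -1055)
L(Y) = Y - 7*Y² (L(Y) = Y - Y*Y*7 = Y - Y²*7 = Y - 7*Y²)
L(-80) + C = -80*(1 - 7*(-80)) - 1055 = -80*(1 + 560) - 1055 = -80*561 - 1055 = -44880 - 1055 = -45935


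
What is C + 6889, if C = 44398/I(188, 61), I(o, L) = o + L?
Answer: 1759759/249 ≈ 7067.3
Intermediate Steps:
I(o, L) = L + o
C = 44398/249 (C = 44398/(61 + 188) = 44398/249 ≈ 178.31)
C + 6889 = 44398/249 + 6889 = 1759759/249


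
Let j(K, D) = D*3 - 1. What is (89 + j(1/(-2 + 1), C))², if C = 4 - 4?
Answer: 7744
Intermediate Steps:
C = 0
j(K, D) = -1 + 3*D (j(K, D) = 3*D - 1 = -1 + 3*D)
(89 + j(1/(-2 + 1), C))² = (89 + (-1 + 3*0))² = (89 + (-1 + 0))² = (89 - 1)² = 88² = 7744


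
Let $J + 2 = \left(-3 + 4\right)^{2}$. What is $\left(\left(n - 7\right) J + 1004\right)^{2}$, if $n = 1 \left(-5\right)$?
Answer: $1032256$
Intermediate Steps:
$n = -5$
$J = -1$ ($J = -2 + \left(-3 + 4\right)^{2} = -2 + 1^{2} = -2 + 1 = -1$)
$\left(\left(n - 7\right) J + 1004\right)^{2} = \left(\left(-5 - 7\right) \left(-1\right) + 1004\right)^{2} = \left(\left(-12\right) \left(-1\right) + 1004\right)^{2} = \left(12 + 1004\right)^{2} = 1016^{2} = 1032256$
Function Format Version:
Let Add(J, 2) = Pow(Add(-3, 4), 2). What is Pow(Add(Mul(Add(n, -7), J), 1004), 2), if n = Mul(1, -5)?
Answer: 1032256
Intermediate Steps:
n = -5
J = -1 (J = Add(-2, Pow(Add(-3, 4), 2)) = Add(-2, Pow(1, 2)) = Add(-2, 1) = -1)
Pow(Add(Mul(Add(n, -7), J), 1004), 2) = Pow(Add(Mul(Add(-5, -7), -1), 1004), 2) = Pow(Add(Mul(-12, -1), 1004), 2) = Pow(Add(12, 1004), 2) = Pow(1016, 2) = 1032256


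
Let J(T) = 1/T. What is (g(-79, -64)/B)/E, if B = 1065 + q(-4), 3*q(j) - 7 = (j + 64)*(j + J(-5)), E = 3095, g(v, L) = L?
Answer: -96/4565125 ≈ -2.1029e-5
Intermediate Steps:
q(j) = 7/3 + (64 + j)*(-⅕ + j)/3 (q(j) = 7/3 + ((j + 64)*(j + 1/(-5)))/3 = 7/3 + ((64 + j)*(j - ⅕))/3 = 7/3 + ((64 + j)*(-⅕ + j))/3 = 7/3 + (64 + j)*(-⅕ + j)/3)
B = 2950/3 (B = 1065 + (-29/15 + (⅓)*(-4)² + (319/15)*(-4)) = 1065 + (-29/15 + (⅓)*16 - 1276/15) = 1065 + (-29/15 + 16/3 - 1276/15) = 1065 - 245/3 = 2950/3 ≈ 983.33)
(g(-79, -64)/B)/E = -64/2950/3/3095 = -64*3/2950*(1/3095) = -96/1475*1/3095 = -96/4565125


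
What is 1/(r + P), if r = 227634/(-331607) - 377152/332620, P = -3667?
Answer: -27574780085/101166914037781 ≈ -0.00027257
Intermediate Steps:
r = -50195466086/27574780085 (r = 227634*(-1/331607) - 377152*1/332620 = -227634/331607 - 94288/83155 = -50195466086/27574780085 ≈ -1.8203)
1/(r + P) = 1/(-50195466086/27574780085 - 3667) = 1/(-101166914037781/27574780085) = -27574780085/101166914037781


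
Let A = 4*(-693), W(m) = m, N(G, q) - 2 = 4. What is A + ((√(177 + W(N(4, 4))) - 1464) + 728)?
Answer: -3508 + √183 ≈ -3494.5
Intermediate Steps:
N(G, q) = 6 (N(G, q) = 2 + 4 = 6)
A = -2772
A + ((√(177 + W(N(4, 4))) - 1464) + 728) = -2772 + ((√(177 + 6) - 1464) + 728) = -2772 + ((√183 - 1464) + 728) = -2772 + ((-1464 + √183) + 728) = -2772 + (-736 + √183) = -3508 + √183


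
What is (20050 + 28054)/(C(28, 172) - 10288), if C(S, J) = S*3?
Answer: -12026/2551 ≈ -4.7142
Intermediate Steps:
C(S, J) = 3*S
(20050 + 28054)/(C(28, 172) - 10288) = (20050 + 28054)/(3*28 - 10288) = 48104/(84 - 10288) = 48104/(-10204) = 48104*(-1/10204) = -12026/2551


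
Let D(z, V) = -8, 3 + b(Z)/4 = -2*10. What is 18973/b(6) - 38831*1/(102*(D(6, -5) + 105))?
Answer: -95645657/455124 ≈ -210.15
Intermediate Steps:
b(Z) = -92 (b(Z) = -12 + 4*(-2*10) = -12 + 4*(-20) = -12 - 80 = -92)
18973/b(6) - 38831*1/(102*(D(6, -5) + 105)) = 18973/(-92) - 38831*1/(102*(-8 + 105)) = 18973*(-1/92) - 38831/(102*97) = -18973/92 - 38831/9894 = -95645657/455124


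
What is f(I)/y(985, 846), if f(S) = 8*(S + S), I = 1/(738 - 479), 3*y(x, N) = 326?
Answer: 24/42217 ≈ 0.00056849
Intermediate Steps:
y(x, N) = 326/3 (y(x, N) = (⅓)*326 = 326/3)
I = 1/259 ≈ 0.0038610
f(S) = 16*S (f(S) = 8*(2*S) = 16*S)
f(I)/y(985, 846) = (16*(1/259))/(326/3) = (16/259)*(3/326) = 24/42217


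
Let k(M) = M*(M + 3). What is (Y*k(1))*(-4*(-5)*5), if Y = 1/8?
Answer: 50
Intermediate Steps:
Y = ⅛ ≈ 0.12500
k(M) = M*(3 + M)
(Y*k(1))*(-4*(-5)*5) = ((1*(3 + 1))/8)*(-4*(-5)*5) = ((1*4)/8)*(20*5) = ((⅛)*4)*100 = (½)*100 = 50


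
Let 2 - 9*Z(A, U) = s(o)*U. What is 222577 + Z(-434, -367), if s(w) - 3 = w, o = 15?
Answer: 2009801/9 ≈ 2.2331e+5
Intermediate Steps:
s(w) = 3 + w
Z(A, U) = 2/9 - 2*U (Z(A, U) = 2/9 - (3 + 15)*U/9 = 2/9 - 2*U)
222577 + Z(-434, -367) = 222577 + (2/9 - 2*(-367)) = 222577 + (2/9 + 734) = 222577 + 6608/9 = 2009801/9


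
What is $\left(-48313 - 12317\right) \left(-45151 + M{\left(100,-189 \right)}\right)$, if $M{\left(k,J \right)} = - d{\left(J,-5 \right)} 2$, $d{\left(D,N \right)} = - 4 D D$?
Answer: $-14588608710$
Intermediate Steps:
$d{\left(D,N \right)} = - 4 D^{2}$
$M{\left(k,J \right)} = 8 J^{2}$ ($M{\left(k,J \right)} = - \left(-4\right) J^{2} \cdot 2 = 4 J^{2} \cdot 2 = 8 J^{2}$)
$\left(-48313 - 12317\right) \left(-45151 + M{\left(100,-189 \right)}\right) = \left(-48313 - 12317\right) \left(-45151 + 8 \left(-189\right)^{2}\right) = - 60630 \left(-45151 + 8 \cdot 35721\right) = - 60630 \left(-45151 + 285768\right) = \left(-60630\right) 240617 = -14588608710$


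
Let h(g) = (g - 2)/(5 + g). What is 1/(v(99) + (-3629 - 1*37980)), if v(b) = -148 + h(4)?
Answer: -9/375811 ≈ -2.3948e-5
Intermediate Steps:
h(g) = (-2 + g)/(5 + g)
v(b) = -1330/9 (v(b) = -148 + (-2 + 4)/(5 + 4) = -148 + 2/9 = -1330/9)
1/(v(99) + (-3629 - 1*37980)) = 1/(-1330/9 + (-3629 - 1*37980)) = 1/(-1330/9 + (-3629 - 37980)) = 1/(-1330/9 - 41609) = 1/(-375811/9) = -9/375811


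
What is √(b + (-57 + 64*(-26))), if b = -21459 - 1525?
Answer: 9*I*√305 ≈ 157.18*I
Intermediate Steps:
b = -22984
√(b + (-57 + 64*(-26))) = √(-22984 + (-57 + 64*(-26))) = √(-22984 + (-57 - 1664)) = √(-22984 - 1721) = √(-24705) = 9*I*√305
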